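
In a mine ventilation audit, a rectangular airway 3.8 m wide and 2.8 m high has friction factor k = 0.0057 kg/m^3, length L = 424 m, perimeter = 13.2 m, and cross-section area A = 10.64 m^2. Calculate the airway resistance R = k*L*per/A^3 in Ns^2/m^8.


0.0265 Ns^2/m^8

Compute the numerator:
k * L * per = 0.0057 * 424 * 13.2
= 31.90176
Compute the denominator:
A^3 = 10.64^3 = 1204.550144
Resistance:
R = 31.90176 / 1204.550144
= 0.0265 Ns^2/m^8


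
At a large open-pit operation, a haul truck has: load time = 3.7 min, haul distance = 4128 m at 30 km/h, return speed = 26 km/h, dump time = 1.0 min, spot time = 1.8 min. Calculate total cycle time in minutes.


Convert haul speed to m/min: 30 * 1000/60 = 500 m/min
Haul time = 4128 / 500 = 8.256 min
Convert return speed to m/min: 26 * 1000/60 = 433.3333333 m/min
Return time = 4128 / 433.3333333 = 9.526153846 min
Total cycle time:
= 3.7 + 8.256 + 1.0 + 9.526153846 + 1.8
= 24.2822 min

24.2822 min


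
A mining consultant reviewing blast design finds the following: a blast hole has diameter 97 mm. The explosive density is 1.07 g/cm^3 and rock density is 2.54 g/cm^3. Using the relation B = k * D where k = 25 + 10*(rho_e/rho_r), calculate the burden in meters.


2.8336 m

First, compute k:
rho_e / rho_r = 1.07 / 2.54 = 0.4212598425
k = 25 + 10 * 0.4212598425 = 29.21259843
Then, compute burden:
B = k * D / 1000 = 29.21259843 * 97 / 1000
= 2833.622047 / 1000
= 2.8336 m


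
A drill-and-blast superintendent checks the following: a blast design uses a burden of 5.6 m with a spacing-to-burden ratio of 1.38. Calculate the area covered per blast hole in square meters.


43.2768 m^2

First, find the spacing:
Spacing = burden * ratio = 5.6 * 1.38
= 7.728 m
Then, calculate the area:
Area = burden * spacing = 5.6 * 7.728
= 43.2768 m^2


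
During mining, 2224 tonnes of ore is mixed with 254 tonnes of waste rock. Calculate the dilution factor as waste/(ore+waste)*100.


10.2502%

Total material = ore + waste
= 2224 + 254 = 2478 tonnes
Dilution = waste / total * 100
= 254 / 2478 * 100
= 0.1025020178 * 100
= 10.2502%


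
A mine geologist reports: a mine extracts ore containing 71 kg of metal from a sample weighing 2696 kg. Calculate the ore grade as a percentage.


Ore grade = (metal mass / ore mass) * 100
= (71 / 2696) * 100
= 0.02633531157 * 100
= 2.6335%

2.6335%


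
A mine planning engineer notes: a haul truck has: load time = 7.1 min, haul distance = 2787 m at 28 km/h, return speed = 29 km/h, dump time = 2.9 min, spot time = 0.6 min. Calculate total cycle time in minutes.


Convert haul speed to m/min: 28 * 1000/60 = 466.6666667 m/min
Haul time = 2787 / 466.6666667 = 5.972142857 min
Convert return speed to m/min: 29 * 1000/60 = 483.3333333 m/min
Return time = 2787 / 483.3333333 = 5.766206897 min
Total cycle time:
= 7.1 + 5.972142857 + 2.9 + 5.766206897 + 0.6
= 22.3383 min

22.3383 min


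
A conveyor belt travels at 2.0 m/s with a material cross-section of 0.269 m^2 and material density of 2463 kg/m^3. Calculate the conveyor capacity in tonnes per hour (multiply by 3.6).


Volumetric flow = speed * area
= 2.0 * 0.269 = 0.538 m^3/s
Mass flow = volumetric * density
= 0.538 * 2463 = 1325.094 kg/s
Convert to t/h: multiply by 3.6
Capacity = 1325.094 * 3.6
= 4770.3384 t/h

4770.3384 t/h


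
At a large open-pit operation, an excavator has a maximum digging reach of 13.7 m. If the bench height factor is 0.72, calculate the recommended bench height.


9.864 m

Bench height = reach * factor
= 13.7 * 0.72
= 9.864 m


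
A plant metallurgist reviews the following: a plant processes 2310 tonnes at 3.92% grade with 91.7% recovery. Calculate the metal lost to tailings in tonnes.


7.5158 tonnes

Total metal in feed:
= 2310 * 3.92 / 100 = 90.552 tonnes
Metal recovered:
= 90.552 * 91.7 / 100 = 83.036184 tonnes
Metal lost to tailings:
= 90.552 - 83.036184
= 7.5158 tonnes


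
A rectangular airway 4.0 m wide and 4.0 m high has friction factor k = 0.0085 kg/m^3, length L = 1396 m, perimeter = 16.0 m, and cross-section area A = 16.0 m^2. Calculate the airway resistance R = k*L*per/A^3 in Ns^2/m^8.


0.0464 Ns^2/m^8

Compute the numerator:
k * L * per = 0.0085 * 1396 * 16.0
= 189.856
Compute the denominator:
A^3 = 16.0^3 = 4096
Resistance:
R = 189.856 / 4096
= 0.0464 Ns^2/m^8


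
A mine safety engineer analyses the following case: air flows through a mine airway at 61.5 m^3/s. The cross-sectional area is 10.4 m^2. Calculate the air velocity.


Velocity = flow rate / cross-sectional area
= 61.5 / 10.4
= 5.9135 m/s

5.9135 m/s


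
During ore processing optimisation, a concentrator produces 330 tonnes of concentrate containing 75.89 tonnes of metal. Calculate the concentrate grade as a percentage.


Grade = (metal in concentrate / concentrate mass) * 100
= (75.89 / 330) * 100
= 0.229969697 * 100
= 22.997%

22.997%


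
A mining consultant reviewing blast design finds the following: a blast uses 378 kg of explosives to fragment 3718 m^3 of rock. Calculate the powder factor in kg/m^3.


Powder factor = explosive mass / rock volume
= 378 / 3718
= 0.1017 kg/m^3

0.1017 kg/m^3


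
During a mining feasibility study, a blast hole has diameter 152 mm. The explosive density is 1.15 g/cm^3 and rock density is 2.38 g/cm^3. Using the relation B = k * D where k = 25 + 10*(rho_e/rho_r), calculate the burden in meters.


4.5345 m

First, compute k:
rho_e / rho_r = 1.15 / 2.38 = 0.4831932773
k = 25 + 10 * 0.4831932773 = 29.83193277
Then, compute burden:
B = k * D / 1000 = 29.83193277 * 152 / 1000
= 4534.453782 / 1000
= 4.5345 m


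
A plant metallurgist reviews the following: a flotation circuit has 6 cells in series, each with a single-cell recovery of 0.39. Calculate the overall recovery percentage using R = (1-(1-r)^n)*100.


94.848%

Complement of single-cell recovery:
1 - r = 1 - 0.39 = 0.61
Raise to power n:
(1 - r)^6 = 0.61^6 = 0.05152037436
Overall recovery:
R = (1 - 0.05152037436) * 100
= 94.848%


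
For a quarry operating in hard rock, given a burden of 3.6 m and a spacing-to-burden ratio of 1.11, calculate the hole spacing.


Spacing = burden * ratio
= 3.6 * 1.11
= 3.996 m

3.996 m


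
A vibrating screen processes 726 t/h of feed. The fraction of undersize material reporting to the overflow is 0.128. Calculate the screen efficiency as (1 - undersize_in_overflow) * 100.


Screen efficiency = (1 - fraction of undersize in overflow) * 100
= (1 - 0.128) * 100
= 0.872 * 100
= 87.2%

87.2%


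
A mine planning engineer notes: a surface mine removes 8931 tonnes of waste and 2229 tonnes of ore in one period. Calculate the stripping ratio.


4.0067

Stripping ratio = waste tonnage / ore tonnage
= 8931 / 2229
= 4.0067


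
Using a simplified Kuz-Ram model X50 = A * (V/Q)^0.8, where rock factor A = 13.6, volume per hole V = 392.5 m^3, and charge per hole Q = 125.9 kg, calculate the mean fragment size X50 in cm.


Compute V/Q:
V/Q = 392.5 / 125.9 = 3.117553614
Raise to the power 0.8:
(V/Q)^0.8 = 3.117553614^0.8 = 2.483425549
Multiply by A:
X50 = 13.6 * 2.483425549
= 33.7746 cm

33.7746 cm


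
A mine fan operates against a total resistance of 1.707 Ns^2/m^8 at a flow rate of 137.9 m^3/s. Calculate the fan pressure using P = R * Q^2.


Compute Q^2:
Q^2 = 137.9^2 = 19016.41
Compute pressure:
P = R * Q^2 = 1.707 * 19016.41
= 32461.0119 Pa

32461.0119 Pa


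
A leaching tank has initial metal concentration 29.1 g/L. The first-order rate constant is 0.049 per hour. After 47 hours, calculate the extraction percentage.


Compute the exponent:
-k * t = -0.049 * 47 = -2.303
Remaining concentration:
C = 29.1 * exp(-2.303)
= 29.1 * 0.09995851791
= 2.908792871 g/L
Extracted = 29.1 - 2.908792871 = 26.19120713 g/L
Extraction % = 26.19120713 / 29.1 * 100
= 90.0041%

90.0041%


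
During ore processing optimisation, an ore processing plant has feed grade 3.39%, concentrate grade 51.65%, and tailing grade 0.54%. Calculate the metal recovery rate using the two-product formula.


84.959%

Using the two-product formula:
R = 100 * c * (f - t) / (f * (c - t))
Numerator = 100 * 51.65 * (3.39 - 0.54)
= 100 * 51.65 * 2.85
= 14720.25
Denominator = 3.39 * (51.65 - 0.54)
= 3.39 * 51.11
= 173.2629
R = 14720.25 / 173.2629
= 84.959%


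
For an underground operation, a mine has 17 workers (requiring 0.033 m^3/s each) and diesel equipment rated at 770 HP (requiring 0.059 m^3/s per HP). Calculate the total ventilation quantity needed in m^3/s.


45.991 m^3/s

Airflow for workers:
Q_people = 17 * 0.033 = 0.561 m^3/s
Airflow for diesel equipment:
Q_diesel = 770 * 0.059 = 45.43 m^3/s
Total ventilation:
Q_total = 0.561 + 45.43
= 45.991 m^3/s


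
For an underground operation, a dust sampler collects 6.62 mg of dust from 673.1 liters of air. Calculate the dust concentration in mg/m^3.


9.8351 mg/m^3

Convert liters to m^3: 1 m^3 = 1000 L
Concentration = mass / volume * 1000
= 6.62 / 673.1 * 1000
= 0.009835091368 * 1000
= 9.8351 mg/m^3


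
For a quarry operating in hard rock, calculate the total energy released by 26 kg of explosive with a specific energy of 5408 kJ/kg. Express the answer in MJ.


Energy = mass * specific_energy / 1000
= 26 * 5408 / 1000
= 140608 / 1000
= 140.608 MJ

140.608 MJ


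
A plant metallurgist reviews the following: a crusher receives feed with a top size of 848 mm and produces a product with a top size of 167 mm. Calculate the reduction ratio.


Reduction ratio = feed size / product size
= 848 / 167
= 5.0778

5.0778


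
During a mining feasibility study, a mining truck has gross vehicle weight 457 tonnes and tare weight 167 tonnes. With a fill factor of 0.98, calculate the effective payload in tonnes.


Maximum payload = gross - tare
= 457 - 167 = 290 tonnes
Effective payload = max payload * fill factor
= 290 * 0.98
= 284.2 tonnes

284.2 tonnes


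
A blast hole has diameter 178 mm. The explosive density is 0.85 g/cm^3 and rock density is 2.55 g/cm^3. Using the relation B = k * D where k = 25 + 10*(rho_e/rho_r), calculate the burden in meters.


First, compute k:
rho_e / rho_r = 0.85 / 2.55 = 0.3333333333
k = 25 + 10 * 0.3333333333 = 28.33333333
Then, compute burden:
B = k * D / 1000 = 28.33333333 * 178 / 1000
= 5043.333333 / 1000
= 5.0433 m

5.0433 m


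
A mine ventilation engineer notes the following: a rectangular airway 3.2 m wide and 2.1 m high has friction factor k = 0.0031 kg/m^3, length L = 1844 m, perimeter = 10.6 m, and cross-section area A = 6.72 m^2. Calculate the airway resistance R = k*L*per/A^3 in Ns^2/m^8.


0.1997 Ns^2/m^8

Compute the numerator:
k * L * per = 0.0031 * 1844 * 10.6
= 60.59384
Compute the denominator:
A^3 = 6.72^3 = 303.464448
Resistance:
R = 60.59384 / 303.464448
= 0.1997 Ns^2/m^8


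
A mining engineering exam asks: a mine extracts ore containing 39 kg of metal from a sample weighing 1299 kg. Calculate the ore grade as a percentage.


Ore grade = (metal mass / ore mass) * 100
= (39 / 1299) * 100
= 0.03002309469 * 100
= 3.0023%

3.0023%


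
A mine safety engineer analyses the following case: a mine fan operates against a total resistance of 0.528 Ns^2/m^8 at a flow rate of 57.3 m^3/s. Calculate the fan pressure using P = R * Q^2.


Compute Q^2:
Q^2 = 57.3^2 = 3283.29
Compute pressure:
P = R * Q^2 = 0.528 * 3283.29
= 1733.5771 Pa

1733.5771 Pa


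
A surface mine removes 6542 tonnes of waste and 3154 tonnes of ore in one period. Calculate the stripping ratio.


2.0742

Stripping ratio = waste tonnage / ore tonnage
= 6542 / 3154
= 2.0742


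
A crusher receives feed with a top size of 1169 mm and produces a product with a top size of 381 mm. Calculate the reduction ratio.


3.0682

Reduction ratio = feed size / product size
= 1169 / 381
= 3.0682


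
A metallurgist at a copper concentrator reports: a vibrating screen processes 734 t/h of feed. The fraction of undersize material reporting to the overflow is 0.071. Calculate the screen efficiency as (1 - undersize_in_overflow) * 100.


92.9%

Screen efficiency = (1 - fraction of undersize in overflow) * 100
= (1 - 0.071) * 100
= 0.929 * 100
= 92.9%


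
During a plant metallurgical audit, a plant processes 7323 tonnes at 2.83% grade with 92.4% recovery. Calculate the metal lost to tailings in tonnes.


Total metal in feed:
= 7323 * 2.83 / 100 = 207.2409 tonnes
Metal recovered:
= 207.2409 * 92.4 / 100 = 191.4905916 tonnes
Metal lost to tailings:
= 207.2409 - 191.4905916
= 15.7503 tonnes

15.7503 tonnes


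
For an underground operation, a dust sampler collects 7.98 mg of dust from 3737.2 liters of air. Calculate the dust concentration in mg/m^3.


Convert liters to m^3: 1 m^3 = 1000 L
Concentration = mass / volume * 1000
= 7.98 / 3737.2 * 1000
= 0.002135288451 * 1000
= 2.1353 mg/m^3

2.1353 mg/m^3


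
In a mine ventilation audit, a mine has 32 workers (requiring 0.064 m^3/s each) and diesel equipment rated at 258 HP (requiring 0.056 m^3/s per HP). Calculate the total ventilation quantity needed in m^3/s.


Airflow for workers:
Q_people = 32 * 0.064 = 2.048 m^3/s
Airflow for diesel equipment:
Q_diesel = 258 * 0.056 = 14.448 m^3/s
Total ventilation:
Q_total = 2.048 + 14.448
= 16.496 m^3/s

16.496 m^3/s


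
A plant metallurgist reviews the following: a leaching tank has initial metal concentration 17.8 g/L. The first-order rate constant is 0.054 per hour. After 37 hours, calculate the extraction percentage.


86.4394%

Compute the exponent:
-k * t = -0.054 * 37 = -1.998
Remaining concentration:
C = 17.8 * exp(-1.998)
= 17.8 * 0.1356062247
= 2.413790799 g/L
Extracted = 17.8 - 2.413790799 = 15.3862092 g/L
Extraction % = 15.3862092 / 17.8 * 100
= 86.4394%


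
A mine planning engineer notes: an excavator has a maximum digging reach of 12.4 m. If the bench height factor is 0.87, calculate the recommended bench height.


Bench height = reach * factor
= 12.4 * 0.87
= 10.788 m

10.788 m


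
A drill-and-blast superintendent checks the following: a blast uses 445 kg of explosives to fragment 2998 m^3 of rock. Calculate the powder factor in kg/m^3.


Powder factor = explosive mass / rock volume
= 445 / 2998
= 0.1484 kg/m^3

0.1484 kg/m^3


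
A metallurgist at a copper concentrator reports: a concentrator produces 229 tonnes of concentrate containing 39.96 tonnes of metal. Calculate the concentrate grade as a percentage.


17.4498%

Grade = (metal in concentrate / concentrate mass) * 100
= (39.96 / 229) * 100
= 0.1744978166 * 100
= 17.4498%


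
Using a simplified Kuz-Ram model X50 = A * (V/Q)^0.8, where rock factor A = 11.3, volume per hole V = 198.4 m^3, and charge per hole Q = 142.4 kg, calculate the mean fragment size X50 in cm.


Compute V/Q:
V/Q = 198.4 / 142.4 = 1.393258427
Raise to the power 0.8:
(V/Q)^0.8 = 1.393258427^0.8 = 1.303843129
Multiply by A:
X50 = 11.3 * 1.303843129
= 14.7334 cm

14.7334 cm


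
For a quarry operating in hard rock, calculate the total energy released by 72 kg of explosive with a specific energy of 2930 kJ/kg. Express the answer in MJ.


Energy = mass * specific_energy / 1000
= 72 * 2930 / 1000
= 210960 / 1000
= 210.96 MJ

210.96 MJ


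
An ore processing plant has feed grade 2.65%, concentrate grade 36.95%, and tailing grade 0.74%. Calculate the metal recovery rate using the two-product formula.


73.5484%

Using the two-product formula:
R = 100 * c * (f - t) / (f * (c - t))
Numerator = 100 * 36.95 * (2.65 - 0.74)
= 100 * 36.95 * 1.91
= 7057.45
Denominator = 2.65 * (36.95 - 0.74)
= 2.65 * 36.21
= 95.9565
R = 7057.45 / 95.9565
= 73.5484%


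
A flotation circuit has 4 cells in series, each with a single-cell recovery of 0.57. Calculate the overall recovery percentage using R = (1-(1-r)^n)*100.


Complement of single-cell recovery:
1 - r = 1 - 0.57 = 0.43
Raise to power n:
(1 - r)^4 = 0.43^4 = 0.03418801
Overall recovery:
R = (1 - 0.03418801) * 100
= 96.5812%

96.5812%


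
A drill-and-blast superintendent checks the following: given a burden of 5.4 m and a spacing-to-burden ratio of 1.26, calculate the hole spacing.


Spacing = burden * ratio
= 5.4 * 1.26
= 6.804 m

6.804 m


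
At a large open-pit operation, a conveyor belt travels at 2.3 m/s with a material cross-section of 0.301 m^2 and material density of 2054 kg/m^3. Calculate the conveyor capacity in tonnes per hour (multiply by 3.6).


5119.1431 t/h

Volumetric flow = speed * area
= 2.3 * 0.301 = 0.6923 m^3/s
Mass flow = volumetric * density
= 0.6923 * 2054 = 1421.9842 kg/s
Convert to t/h: multiply by 3.6
Capacity = 1421.9842 * 3.6
= 5119.1431 t/h


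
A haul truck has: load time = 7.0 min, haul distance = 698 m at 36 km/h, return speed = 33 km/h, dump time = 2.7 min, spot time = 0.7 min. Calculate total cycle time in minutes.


12.8324 min

Convert haul speed to m/min: 36 * 1000/60 = 600 m/min
Haul time = 698 / 600 = 1.163333333 min
Convert return speed to m/min: 33 * 1000/60 = 550 m/min
Return time = 698 / 550 = 1.269090909 min
Total cycle time:
= 7.0 + 1.163333333 + 2.7 + 1.269090909 + 0.7
= 12.8324 min


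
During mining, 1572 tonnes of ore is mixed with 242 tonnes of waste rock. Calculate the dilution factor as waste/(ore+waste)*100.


13.3407%

Total material = ore + waste
= 1572 + 242 = 1814 tonnes
Dilution = waste / total * 100
= 242 / 1814 * 100
= 0.1334068357 * 100
= 13.3407%


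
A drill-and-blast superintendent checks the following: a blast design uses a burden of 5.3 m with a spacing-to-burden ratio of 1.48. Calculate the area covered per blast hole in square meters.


First, find the spacing:
Spacing = burden * ratio = 5.3 * 1.48
= 7.844 m
Then, calculate the area:
Area = burden * spacing = 5.3 * 7.844
= 41.5732 m^2

41.5732 m^2


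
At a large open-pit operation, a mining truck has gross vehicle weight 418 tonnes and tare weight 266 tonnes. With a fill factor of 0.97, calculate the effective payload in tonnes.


147.44 tonnes

Maximum payload = gross - tare
= 418 - 266 = 152 tonnes
Effective payload = max payload * fill factor
= 152 * 0.97
= 147.44 tonnes


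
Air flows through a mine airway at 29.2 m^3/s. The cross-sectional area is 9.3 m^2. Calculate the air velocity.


Velocity = flow rate / cross-sectional area
= 29.2 / 9.3
= 3.1398 m/s

3.1398 m/s


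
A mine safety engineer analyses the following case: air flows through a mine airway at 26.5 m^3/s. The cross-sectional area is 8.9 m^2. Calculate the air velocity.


2.9775 m/s

Velocity = flow rate / cross-sectional area
= 26.5 / 8.9
= 2.9775 m/s


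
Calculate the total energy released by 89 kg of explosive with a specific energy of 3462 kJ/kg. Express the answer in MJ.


Energy = mass * specific_energy / 1000
= 89 * 3462 / 1000
= 308118 / 1000
= 308.118 MJ

308.118 MJ


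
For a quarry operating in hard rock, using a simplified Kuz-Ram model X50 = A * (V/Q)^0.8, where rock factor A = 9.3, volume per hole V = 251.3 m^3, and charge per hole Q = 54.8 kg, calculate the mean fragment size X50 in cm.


31.4494 cm

Compute V/Q:
V/Q = 251.3 / 54.8 = 4.585766423
Raise to the power 0.8:
(V/Q)^0.8 = 4.585766423^0.8 = 3.381656914
Multiply by A:
X50 = 9.3 * 3.381656914
= 31.4494 cm


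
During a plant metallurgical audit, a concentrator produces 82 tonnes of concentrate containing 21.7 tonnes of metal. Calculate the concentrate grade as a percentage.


26.4634%

Grade = (metal in concentrate / concentrate mass) * 100
= (21.7 / 82) * 100
= 0.2646341463 * 100
= 26.4634%


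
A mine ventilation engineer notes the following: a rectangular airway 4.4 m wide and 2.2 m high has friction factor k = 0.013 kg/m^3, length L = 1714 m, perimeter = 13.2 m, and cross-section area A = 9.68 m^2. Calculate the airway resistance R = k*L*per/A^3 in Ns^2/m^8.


0.3243 Ns^2/m^8

Compute the numerator:
k * L * per = 0.013 * 1714 * 13.2
= 294.1224
Compute the denominator:
A^3 = 9.68^3 = 907.039232
Resistance:
R = 294.1224 / 907.039232
= 0.3243 Ns^2/m^8


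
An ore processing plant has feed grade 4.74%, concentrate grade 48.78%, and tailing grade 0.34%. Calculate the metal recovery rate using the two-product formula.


93.4786%

Using the two-product formula:
R = 100 * c * (f - t) / (f * (c - t))
Numerator = 100 * 48.78 * (4.74 - 0.34)
= 100 * 48.78 * 4.4
= 21463.2
Denominator = 4.74 * (48.78 - 0.34)
= 4.74 * 48.44
= 229.6056
R = 21463.2 / 229.6056
= 93.4786%


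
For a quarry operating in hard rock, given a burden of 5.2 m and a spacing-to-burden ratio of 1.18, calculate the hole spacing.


Spacing = burden * ratio
= 5.2 * 1.18
= 6.136 m

6.136 m


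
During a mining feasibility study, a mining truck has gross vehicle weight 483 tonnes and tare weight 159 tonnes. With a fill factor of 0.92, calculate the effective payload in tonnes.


Maximum payload = gross - tare
= 483 - 159 = 324 tonnes
Effective payload = max payload * fill factor
= 324 * 0.92
= 298.08 tonnes

298.08 tonnes


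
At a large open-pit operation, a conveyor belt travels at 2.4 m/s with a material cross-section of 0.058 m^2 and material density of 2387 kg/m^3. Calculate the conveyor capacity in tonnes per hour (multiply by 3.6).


Volumetric flow = speed * area
= 2.4 * 0.058 = 0.1392 m^3/s
Mass flow = volumetric * density
= 0.1392 * 2387 = 332.2704 kg/s
Convert to t/h: multiply by 3.6
Capacity = 332.2704 * 3.6
= 1196.1734 t/h

1196.1734 t/h


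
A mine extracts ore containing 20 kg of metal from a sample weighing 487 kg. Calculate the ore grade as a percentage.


4.1068%

Ore grade = (metal mass / ore mass) * 100
= (20 / 487) * 100
= 0.04106776181 * 100
= 4.1068%


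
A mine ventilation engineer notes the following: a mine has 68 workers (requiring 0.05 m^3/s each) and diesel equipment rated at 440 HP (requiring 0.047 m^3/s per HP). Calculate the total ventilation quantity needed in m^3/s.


Airflow for workers:
Q_people = 68 * 0.05 = 3.4 m^3/s
Airflow for diesel equipment:
Q_diesel = 440 * 0.047 = 20.68 m^3/s
Total ventilation:
Q_total = 3.4 + 20.68
= 24.08 m^3/s

24.08 m^3/s


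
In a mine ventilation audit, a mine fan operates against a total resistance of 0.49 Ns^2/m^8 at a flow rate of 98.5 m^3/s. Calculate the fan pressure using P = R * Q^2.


4754.1025 Pa

Compute Q^2:
Q^2 = 98.5^2 = 9702.25
Compute pressure:
P = R * Q^2 = 0.49 * 9702.25
= 4754.1025 Pa


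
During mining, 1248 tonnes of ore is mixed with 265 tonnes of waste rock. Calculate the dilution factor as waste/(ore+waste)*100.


Total material = ore + waste
= 1248 + 265 = 1513 tonnes
Dilution = waste / total * 100
= 265 / 1513 * 100
= 0.1751487112 * 100
= 17.5149%

17.5149%


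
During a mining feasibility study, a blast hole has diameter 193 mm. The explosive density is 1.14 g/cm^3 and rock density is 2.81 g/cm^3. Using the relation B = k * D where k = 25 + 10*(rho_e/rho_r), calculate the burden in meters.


First, compute k:
rho_e / rho_r = 1.14 / 2.81 = 0.4056939502
k = 25 + 10 * 0.4056939502 = 29.0569395
Then, compute burden:
B = k * D / 1000 = 29.0569395 * 193 / 1000
= 5607.989324 / 1000
= 5.608 m

5.608 m


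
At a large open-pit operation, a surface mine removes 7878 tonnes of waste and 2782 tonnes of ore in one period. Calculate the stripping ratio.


2.8318

Stripping ratio = waste tonnage / ore tonnage
= 7878 / 2782
= 2.8318


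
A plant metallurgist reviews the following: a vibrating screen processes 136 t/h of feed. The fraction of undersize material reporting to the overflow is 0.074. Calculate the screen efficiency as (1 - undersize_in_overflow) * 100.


92.6%

Screen efficiency = (1 - fraction of undersize in overflow) * 100
= (1 - 0.074) * 100
= 0.926 * 100
= 92.6%


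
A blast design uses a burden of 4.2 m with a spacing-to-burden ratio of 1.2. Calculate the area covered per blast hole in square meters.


21.168 m^2

First, find the spacing:
Spacing = burden * ratio = 4.2 * 1.2
= 5.04 m
Then, calculate the area:
Area = burden * spacing = 4.2 * 5.04
= 21.168 m^2


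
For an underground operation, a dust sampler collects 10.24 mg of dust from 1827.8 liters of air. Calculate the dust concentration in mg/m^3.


5.6024 mg/m^3

Convert liters to m^3: 1 m^3 = 1000 L
Concentration = mass / volume * 1000
= 10.24 / 1827.8 * 1000
= 0.005602363497 * 1000
= 5.6024 mg/m^3


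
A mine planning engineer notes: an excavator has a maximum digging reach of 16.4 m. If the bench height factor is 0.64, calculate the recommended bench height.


Bench height = reach * factor
= 16.4 * 0.64
= 10.496 m

10.496 m


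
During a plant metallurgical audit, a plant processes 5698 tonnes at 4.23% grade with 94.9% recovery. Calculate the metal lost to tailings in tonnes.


12.2923 tonnes

Total metal in feed:
= 5698 * 4.23 / 100 = 241.0254 tonnes
Metal recovered:
= 241.0254 * 94.9 / 100 = 228.7331046 tonnes
Metal lost to tailings:
= 241.0254 - 228.7331046
= 12.2923 tonnes


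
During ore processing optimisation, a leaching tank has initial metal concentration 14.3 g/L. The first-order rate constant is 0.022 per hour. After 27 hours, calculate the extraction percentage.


Compute the exponent:
-k * t = -0.022 * 27 = -0.594
Remaining concentration:
C = 14.3 * exp(-0.594)
= 14.3 * 0.5521144043
= 7.895235982 g/L
Extracted = 14.3 - 7.895235982 = 6.404764018 g/L
Extraction % = 6.404764018 / 14.3 * 100
= 44.7886%

44.7886%


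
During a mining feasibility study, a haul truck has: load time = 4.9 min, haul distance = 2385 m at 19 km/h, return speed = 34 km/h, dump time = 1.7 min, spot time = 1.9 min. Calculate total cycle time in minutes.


20.2404 min

Convert haul speed to m/min: 19 * 1000/60 = 316.6666667 m/min
Haul time = 2385 / 316.6666667 = 7.531578947 min
Convert return speed to m/min: 34 * 1000/60 = 566.6666667 m/min
Return time = 2385 / 566.6666667 = 4.208823529 min
Total cycle time:
= 4.9 + 7.531578947 + 1.7 + 4.208823529 + 1.9
= 20.2404 min


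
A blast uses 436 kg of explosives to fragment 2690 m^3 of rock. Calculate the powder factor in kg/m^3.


0.1621 kg/m^3

Powder factor = explosive mass / rock volume
= 436 / 2690
= 0.1621 kg/m^3


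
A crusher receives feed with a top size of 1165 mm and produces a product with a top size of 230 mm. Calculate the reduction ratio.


Reduction ratio = feed size / product size
= 1165 / 230
= 5.0652

5.0652


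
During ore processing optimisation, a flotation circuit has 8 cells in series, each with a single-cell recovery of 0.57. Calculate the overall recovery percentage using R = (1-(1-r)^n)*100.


Complement of single-cell recovery:
1 - r = 1 - 0.57 = 0.43
Raise to power n:
(1 - r)^8 = 0.43^8 = 0.001168820028
Overall recovery:
R = (1 - 0.001168820028) * 100
= 99.8831%

99.8831%


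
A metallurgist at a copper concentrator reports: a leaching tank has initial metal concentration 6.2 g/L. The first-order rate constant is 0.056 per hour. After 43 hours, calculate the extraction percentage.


91.0005%

Compute the exponent:
-k * t = -0.056 * 43 = -2.408
Remaining concentration:
C = 6.2 * exp(-2.408)
= 6.2 * 0.08999510491
= 0.5579696505 g/L
Extracted = 6.2 - 0.5579696505 = 5.64203035 g/L
Extraction % = 5.64203035 / 6.2 * 100
= 91.0005%


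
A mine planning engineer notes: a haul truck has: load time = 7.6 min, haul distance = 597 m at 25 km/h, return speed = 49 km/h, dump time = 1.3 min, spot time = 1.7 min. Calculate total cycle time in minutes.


12.7638 min

Convert haul speed to m/min: 25 * 1000/60 = 416.6666667 m/min
Haul time = 597 / 416.6666667 = 1.4328 min
Convert return speed to m/min: 49 * 1000/60 = 816.6666667 m/min
Return time = 597 / 816.6666667 = 0.7310204082 min
Total cycle time:
= 7.6 + 1.4328 + 1.3 + 0.7310204082 + 1.7
= 12.7638 min


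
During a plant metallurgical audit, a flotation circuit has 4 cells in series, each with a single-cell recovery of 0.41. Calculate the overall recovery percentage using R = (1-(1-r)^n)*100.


Complement of single-cell recovery:
1 - r = 1 - 0.41 = 0.59
Raise to power n:
(1 - r)^4 = 0.59^4 = 0.12117361
Overall recovery:
R = (1 - 0.12117361) * 100
= 87.8826%

87.8826%


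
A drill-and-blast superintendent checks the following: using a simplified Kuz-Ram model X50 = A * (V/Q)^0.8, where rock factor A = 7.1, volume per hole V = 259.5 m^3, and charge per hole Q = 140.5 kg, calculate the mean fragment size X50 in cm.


Compute V/Q:
V/Q = 259.5 / 140.5 = 1.846975089
Raise to the power 0.8:
(V/Q)^0.8 = 1.846975089^0.8 = 1.633686914
Multiply by A:
X50 = 7.1 * 1.633686914
= 11.5992 cm

11.5992 cm


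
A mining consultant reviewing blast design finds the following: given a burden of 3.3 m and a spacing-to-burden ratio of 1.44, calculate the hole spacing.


4.752 m

Spacing = burden * ratio
= 3.3 * 1.44
= 4.752 m


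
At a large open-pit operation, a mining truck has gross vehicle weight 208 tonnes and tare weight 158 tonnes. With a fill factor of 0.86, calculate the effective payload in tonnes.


Maximum payload = gross - tare
= 208 - 158 = 50 tonnes
Effective payload = max payload * fill factor
= 50 * 0.86
= 43.0 tonnes

43.0 tonnes


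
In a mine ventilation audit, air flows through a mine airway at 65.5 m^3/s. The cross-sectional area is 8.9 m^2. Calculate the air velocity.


Velocity = flow rate / cross-sectional area
= 65.5 / 8.9
= 7.3596 m/s

7.3596 m/s


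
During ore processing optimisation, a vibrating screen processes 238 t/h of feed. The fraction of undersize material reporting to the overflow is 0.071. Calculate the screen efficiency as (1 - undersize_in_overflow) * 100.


Screen efficiency = (1 - fraction of undersize in overflow) * 100
= (1 - 0.071) * 100
= 0.929 * 100
= 92.9%

92.9%


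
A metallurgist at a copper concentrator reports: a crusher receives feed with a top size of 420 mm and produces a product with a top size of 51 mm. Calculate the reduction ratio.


8.2353

Reduction ratio = feed size / product size
= 420 / 51
= 8.2353


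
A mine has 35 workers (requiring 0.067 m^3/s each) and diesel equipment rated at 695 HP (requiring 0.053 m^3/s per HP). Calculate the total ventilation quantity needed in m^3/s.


39.18 m^3/s

Airflow for workers:
Q_people = 35 * 0.067 = 2.345 m^3/s
Airflow for diesel equipment:
Q_diesel = 695 * 0.053 = 36.835 m^3/s
Total ventilation:
Q_total = 2.345 + 36.835
= 39.18 m^3/s


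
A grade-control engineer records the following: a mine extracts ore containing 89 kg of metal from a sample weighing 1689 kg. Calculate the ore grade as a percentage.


Ore grade = (metal mass / ore mass) * 100
= (89 / 1689) * 100
= 0.05269390172 * 100
= 5.2694%

5.2694%


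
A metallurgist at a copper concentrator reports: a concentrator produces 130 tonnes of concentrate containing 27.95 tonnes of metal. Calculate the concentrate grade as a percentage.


21.5%

Grade = (metal in concentrate / concentrate mass) * 100
= (27.95 / 130) * 100
= 0.215 * 100
= 21.5%


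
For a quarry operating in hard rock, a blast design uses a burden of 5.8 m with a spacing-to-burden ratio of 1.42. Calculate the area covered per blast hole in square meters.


47.7688 m^2

First, find the spacing:
Spacing = burden * ratio = 5.8 * 1.42
= 8.236 m
Then, calculate the area:
Area = burden * spacing = 5.8 * 8.236
= 47.7688 m^2


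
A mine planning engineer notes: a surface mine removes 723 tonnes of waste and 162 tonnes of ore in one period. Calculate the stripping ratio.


Stripping ratio = waste tonnage / ore tonnage
= 723 / 162
= 4.463

4.463


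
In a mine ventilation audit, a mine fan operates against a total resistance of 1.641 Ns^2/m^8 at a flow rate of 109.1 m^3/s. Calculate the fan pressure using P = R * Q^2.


19532.5112 Pa

Compute Q^2:
Q^2 = 109.1^2 = 11902.81
Compute pressure:
P = R * Q^2 = 1.641 * 11902.81
= 19532.5112 Pa


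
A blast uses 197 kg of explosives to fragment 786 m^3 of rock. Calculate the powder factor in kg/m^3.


Powder factor = explosive mass / rock volume
= 197 / 786
= 0.2506 kg/m^3

0.2506 kg/m^3


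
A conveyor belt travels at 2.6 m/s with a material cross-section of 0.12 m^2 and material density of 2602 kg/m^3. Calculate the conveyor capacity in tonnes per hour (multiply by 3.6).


2922.5664 t/h

Volumetric flow = speed * area
= 2.6 * 0.12 = 0.312 m^3/s
Mass flow = volumetric * density
= 0.312 * 2602 = 811.824 kg/s
Convert to t/h: multiply by 3.6
Capacity = 811.824 * 3.6
= 2922.5664 t/h


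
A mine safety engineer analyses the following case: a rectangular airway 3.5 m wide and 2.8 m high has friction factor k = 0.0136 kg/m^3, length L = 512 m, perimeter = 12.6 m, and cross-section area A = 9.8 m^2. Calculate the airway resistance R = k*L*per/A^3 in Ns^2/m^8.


Compute the numerator:
k * L * per = 0.0136 * 512 * 12.6
= 87.73632
Compute the denominator:
A^3 = 9.8^3 = 941.192
Resistance:
R = 87.73632 / 941.192
= 0.0932 Ns^2/m^8

0.0932 Ns^2/m^8


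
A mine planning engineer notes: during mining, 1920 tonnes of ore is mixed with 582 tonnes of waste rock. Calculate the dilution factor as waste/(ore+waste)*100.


Total material = ore + waste
= 1920 + 582 = 2502 tonnes
Dilution = waste / total * 100
= 582 / 2502 * 100
= 0.2326139089 * 100
= 23.2614%

23.2614%


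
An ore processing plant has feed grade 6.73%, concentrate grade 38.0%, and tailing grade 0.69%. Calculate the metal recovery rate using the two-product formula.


91.4072%

Using the two-product formula:
R = 100 * c * (f - t) / (f * (c - t))
Numerator = 100 * 38.0 * (6.73 - 0.69)
= 100 * 38.0 * 6.04
= 22952.0
Denominator = 6.73 * (38.0 - 0.69)
= 6.73 * 37.31
= 251.0963
R = 22952.0 / 251.0963
= 91.4072%


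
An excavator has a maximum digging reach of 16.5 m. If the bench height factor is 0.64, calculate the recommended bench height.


Bench height = reach * factor
= 16.5 * 0.64
= 10.56 m

10.56 m


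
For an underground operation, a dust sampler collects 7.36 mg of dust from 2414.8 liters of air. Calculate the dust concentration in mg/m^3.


Convert liters to m^3: 1 m^3 = 1000 L
Concentration = mass / volume * 1000
= 7.36 / 2414.8 * 1000
= 0.003047871459 * 1000
= 3.0479 mg/m^3

3.0479 mg/m^3


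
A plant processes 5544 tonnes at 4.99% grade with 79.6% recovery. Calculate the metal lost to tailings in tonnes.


56.4357 tonnes

Total metal in feed:
= 5544 * 4.99 / 100 = 276.6456 tonnes
Metal recovered:
= 276.6456 * 79.6 / 100 = 220.2098976 tonnes
Metal lost to tailings:
= 276.6456 - 220.2098976
= 56.4357 tonnes


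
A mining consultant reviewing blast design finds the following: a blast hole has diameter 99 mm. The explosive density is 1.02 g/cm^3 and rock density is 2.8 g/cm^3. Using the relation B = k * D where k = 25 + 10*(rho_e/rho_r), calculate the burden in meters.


2.8356 m

First, compute k:
rho_e / rho_r = 1.02 / 2.8 = 0.3642857143
k = 25 + 10 * 0.3642857143 = 28.64285714
Then, compute burden:
B = k * D / 1000 = 28.64285714 * 99 / 1000
= 2835.642857 / 1000
= 2.8356 m


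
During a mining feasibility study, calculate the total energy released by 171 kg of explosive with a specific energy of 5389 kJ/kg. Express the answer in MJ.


Energy = mass * specific_energy / 1000
= 171 * 5389 / 1000
= 921519 / 1000
= 921.519 MJ

921.519 MJ


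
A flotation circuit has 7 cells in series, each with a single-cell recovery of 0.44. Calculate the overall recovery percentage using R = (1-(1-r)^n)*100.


Complement of single-cell recovery:
1 - r = 1 - 0.44 = 0.56
Raise to power n:
(1 - r)^7 = 0.56^7 = 0.0172709485
Overall recovery:
R = (1 - 0.0172709485) * 100
= 98.2729%

98.2729%


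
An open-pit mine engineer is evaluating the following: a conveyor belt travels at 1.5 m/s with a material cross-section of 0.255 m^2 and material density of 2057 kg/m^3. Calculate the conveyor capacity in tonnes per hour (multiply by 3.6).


2832.489 t/h

Volumetric flow = speed * area
= 1.5 * 0.255 = 0.3825 m^3/s
Mass flow = volumetric * density
= 0.3825 * 2057 = 786.8025 kg/s
Convert to t/h: multiply by 3.6
Capacity = 786.8025 * 3.6
= 2832.489 t/h


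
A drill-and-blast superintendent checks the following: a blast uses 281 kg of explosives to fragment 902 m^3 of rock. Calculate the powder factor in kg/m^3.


0.3115 kg/m^3

Powder factor = explosive mass / rock volume
= 281 / 902
= 0.3115 kg/m^3


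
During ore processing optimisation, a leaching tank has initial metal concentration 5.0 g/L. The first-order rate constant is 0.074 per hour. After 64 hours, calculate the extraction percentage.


99.1226%

Compute the exponent:
-k * t = -0.074 * 64 = -4.736
Remaining concentration:
C = 5.0 * exp(-4.736)
= 5.0 * 0.008773670773
= 0.04386835386 g/L
Extracted = 5.0 - 0.04386835386 = 4.956131646 g/L
Extraction % = 4.956131646 / 5.0 * 100
= 99.1226%


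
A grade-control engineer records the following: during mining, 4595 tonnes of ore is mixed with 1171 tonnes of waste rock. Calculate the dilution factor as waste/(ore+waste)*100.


Total material = ore + waste
= 4595 + 1171 = 5766 tonnes
Dilution = waste / total * 100
= 1171 / 5766 * 100
= 0.2030870621 * 100
= 20.3087%

20.3087%


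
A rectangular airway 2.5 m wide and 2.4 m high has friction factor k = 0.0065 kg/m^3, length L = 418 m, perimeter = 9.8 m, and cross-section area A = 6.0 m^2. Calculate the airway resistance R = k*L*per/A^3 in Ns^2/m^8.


0.1233 Ns^2/m^8

Compute the numerator:
k * L * per = 0.0065 * 418 * 9.8
= 26.6266
Compute the denominator:
A^3 = 6.0^3 = 216
Resistance:
R = 26.6266 / 216
= 0.1233 Ns^2/m^8


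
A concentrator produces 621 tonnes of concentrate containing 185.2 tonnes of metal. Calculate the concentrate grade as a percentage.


Grade = (metal in concentrate / concentrate mass) * 100
= (185.2 / 621) * 100
= 0.2982286634 * 100
= 29.8229%

29.8229%


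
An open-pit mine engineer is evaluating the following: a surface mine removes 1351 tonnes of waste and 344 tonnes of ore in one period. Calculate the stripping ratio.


3.9273

Stripping ratio = waste tonnage / ore tonnage
= 1351 / 344
= 3.9273


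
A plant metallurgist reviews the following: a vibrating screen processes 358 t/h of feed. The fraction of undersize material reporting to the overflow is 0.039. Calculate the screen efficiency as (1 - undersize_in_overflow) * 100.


96.1%

Screen efficiency = (1 - fraction of undersize in overflow) * 100
= (1 - 0.039) * 100
= 0.961 * 100
= 96.1%


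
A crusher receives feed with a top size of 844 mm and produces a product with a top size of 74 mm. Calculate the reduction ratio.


Reduction ratio = feed size / product size
= 844 / 74
= 11.4054

11.4054


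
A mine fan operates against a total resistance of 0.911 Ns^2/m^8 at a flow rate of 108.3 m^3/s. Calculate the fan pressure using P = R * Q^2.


Compute Q^2:
Q^2 = 108.3^2 = 11728.89
Compute pressure:
P = R * Q^2 = 0.911 * 11728.89
= 10685.0188 Pa

10685.0188 Pa


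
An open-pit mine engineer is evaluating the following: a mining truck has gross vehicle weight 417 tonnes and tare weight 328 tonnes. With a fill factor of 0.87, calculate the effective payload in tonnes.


77.43 tonnes

Maximum payload = gross - tare
= 417 - 328 = 89 tonnes
Effective payload = max payload * fill factor
= 89 * 0.87
= 77.43 tonnes


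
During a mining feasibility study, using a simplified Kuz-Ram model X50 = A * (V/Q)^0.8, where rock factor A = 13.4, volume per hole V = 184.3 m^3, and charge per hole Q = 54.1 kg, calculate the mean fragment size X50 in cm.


Compute V/Q:
V/Q = 184.3 / 54.1 = 3.406654344
Raise to the power 0.8:
(V/Q)^0.8 = 3.406654344^0.8 = 2.666014187
Multiply by A:
X50 = 13.4 * 2.666014187
= 35.7246 cm

35.7246 cm


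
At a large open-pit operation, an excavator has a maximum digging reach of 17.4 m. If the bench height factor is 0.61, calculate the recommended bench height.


10.614 m

Bench height = reach * factor
= 17.4 * 0.61
= 10.614 m


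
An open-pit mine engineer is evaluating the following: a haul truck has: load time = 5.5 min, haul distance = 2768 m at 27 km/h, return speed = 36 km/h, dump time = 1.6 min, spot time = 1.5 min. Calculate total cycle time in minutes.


Convert haul speed to m/min: 27 * 1000/60 = 450 m/min
Haul time = 2768 / 450 = 6.151111111 min
Convert return speed to m/min: 36 * 1000/60 = 600 m/min
Return time = 2768 / 600 = 4.613333333 min
Total cycle time:
= 5.5 + 6.151111111 + 1.6 + 4.613333333 + 1.5
= 19.3644 min

19.3644 min
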